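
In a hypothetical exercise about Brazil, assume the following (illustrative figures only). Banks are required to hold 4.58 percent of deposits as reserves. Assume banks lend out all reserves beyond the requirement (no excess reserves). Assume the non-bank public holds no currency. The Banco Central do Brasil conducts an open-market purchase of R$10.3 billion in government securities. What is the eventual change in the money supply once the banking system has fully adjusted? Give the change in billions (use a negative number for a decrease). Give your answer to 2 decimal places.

The simple money multiplier is m = 1/rr = 1/0.0458 ≈ 21.83406.
An open-market purchase increases the monetary base by 10.3 billion, so ΔM = m × ΔMB = 21.83406 × 10.3 ≈ 224.8908 billion.

R$224.89 billion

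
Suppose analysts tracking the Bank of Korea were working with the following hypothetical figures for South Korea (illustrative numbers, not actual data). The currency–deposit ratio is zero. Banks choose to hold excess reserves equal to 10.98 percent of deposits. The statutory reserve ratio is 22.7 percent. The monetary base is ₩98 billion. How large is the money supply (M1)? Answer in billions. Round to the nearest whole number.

The money multiplier is m = 1 / (rr + e) = 1 / (0.227 + 0.1098) ≈ 2.9691.
So M = m × MB = 2.9691 × 98 = 290.9718 billion.

₩291 billion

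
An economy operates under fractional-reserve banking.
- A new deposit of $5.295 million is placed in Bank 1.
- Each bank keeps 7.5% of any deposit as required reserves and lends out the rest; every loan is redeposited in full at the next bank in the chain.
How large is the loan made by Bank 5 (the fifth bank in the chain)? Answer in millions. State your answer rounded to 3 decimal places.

Each bank lends a fraction (1 − rr) = 0.9250 of the deposit it receives, so Bank 5 receives 5.295·0.9250^4 and lends 5.295·0.9250^5 ≈ 3.5857 million.

$3.586 million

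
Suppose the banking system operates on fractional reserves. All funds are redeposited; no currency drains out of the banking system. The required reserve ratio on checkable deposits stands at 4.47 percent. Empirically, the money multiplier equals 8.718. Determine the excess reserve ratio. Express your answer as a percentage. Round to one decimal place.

7.0%

Using m = 8.718. Since m = (1 + c)/(c + rr + e), the denominator satisfies c + rr + e = (1 + c)/m = (1 + 0) / 8.718 ≈ 0.114705.
With c = 0 and rr = 0.0447, the excess reserve ratio is 0.114705 − 0 − 0.0447 = 0.070005.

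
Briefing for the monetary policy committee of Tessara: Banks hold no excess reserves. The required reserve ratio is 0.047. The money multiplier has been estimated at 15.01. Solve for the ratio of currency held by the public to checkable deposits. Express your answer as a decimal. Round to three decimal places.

Using m = 15.01. From m = (1 + c)/(c + rr + e), rearranging gives 1 + c = m·(c + rr + e), so c·(1 − m) = m·(rr + e) − 1.
Hence c = [m·(rr + e) − 1]/(1 − m) = [15.01 × (0.047 + 0) − 1] / (1 − 15.01) ≈ 0.021023.

0.021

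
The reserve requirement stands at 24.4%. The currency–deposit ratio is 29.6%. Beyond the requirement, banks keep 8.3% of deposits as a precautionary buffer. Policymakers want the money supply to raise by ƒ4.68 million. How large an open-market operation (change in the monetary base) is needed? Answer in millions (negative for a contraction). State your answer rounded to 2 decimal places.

The money multiplier is m = (1 + c) / (rr + e + c) = (1 + 0.296) / (0.244 + 0.083 + 0.296) ≈ 2.0803.
ΔMB = ΔM / m = (+4.68) / 2.0803 ≈ 2.2497 million.

ƒ2.25 million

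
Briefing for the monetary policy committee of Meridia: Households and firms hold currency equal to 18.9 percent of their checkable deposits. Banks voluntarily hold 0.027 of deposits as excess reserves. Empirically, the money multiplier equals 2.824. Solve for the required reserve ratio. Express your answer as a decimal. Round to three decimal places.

Using m = 2.824. Since m = (1 + c)/(c + rr + e), the denominator satisfies c + rr + e = (1 + c)/m = (1 + 0.189) / 2.824 ≈ 0.421034.
With c = 0.189 and e = 0.027, the required reserve ratio is 0.421034 − 0.189 − 0.027 = 0.205034.

0.205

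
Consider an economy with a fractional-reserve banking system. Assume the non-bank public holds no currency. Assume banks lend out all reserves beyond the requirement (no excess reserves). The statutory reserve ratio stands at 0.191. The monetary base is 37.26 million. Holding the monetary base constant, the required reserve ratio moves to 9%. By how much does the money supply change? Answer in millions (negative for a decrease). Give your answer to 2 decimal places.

218.92 million

Initially m₁ = 1 / (0.191) ≈ 5.23560, so M₁ = 5.23560 × 37.26 ≈ 195.0785 million.
After the change m₂ = 1 / (0.09) ≈ 11.11111, so M₂ = 11.11111 × 37.26 ≈ 414 million.
ΔM = M₂ − M₁ = 414 − 195.0785 = 218.9215 million.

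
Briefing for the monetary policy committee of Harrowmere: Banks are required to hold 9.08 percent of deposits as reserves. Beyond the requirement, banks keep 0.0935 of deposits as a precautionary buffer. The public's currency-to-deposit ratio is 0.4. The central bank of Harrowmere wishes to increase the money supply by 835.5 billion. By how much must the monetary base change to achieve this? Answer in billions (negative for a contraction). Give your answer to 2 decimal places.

348.70 billion

The money multiplier is m = (1 + c) / (rr + e + c) = (1 + 0.4) / (0.0908 + 0.0935 + 0.4) ≈ 2.396029.
ΔMB = ΔM / m = (+835.5) / 2.396029 ≈ 348.702 billion.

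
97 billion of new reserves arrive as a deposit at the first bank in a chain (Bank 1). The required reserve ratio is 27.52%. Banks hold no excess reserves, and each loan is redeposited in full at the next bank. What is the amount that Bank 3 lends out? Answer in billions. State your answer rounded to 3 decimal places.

36.934 billion

Each bank lends a fraction (1 − rr) = 0.7248 of the deposit it receives, so Bank 3 receives 97·0.7248^2 and lends 97·0.7248^3 ≈ 36.9340 billion.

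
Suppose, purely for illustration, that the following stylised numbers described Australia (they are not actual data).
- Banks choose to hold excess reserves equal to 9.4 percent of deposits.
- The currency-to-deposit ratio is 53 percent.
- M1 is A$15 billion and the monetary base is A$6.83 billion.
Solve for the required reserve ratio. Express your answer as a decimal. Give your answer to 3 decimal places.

Using m = M/MB = 15/6.83 ≈ 2.196193. Since m = (1 + c)/(c + rr + e), the denominator satisfies c + rr + e = (1 + c)/m = (1 + 0.53) / 2.196193 ≈ 0.696660.
With c = 0.53 and e = 0.094, the required reserve ratio is 0.696660 − 0.53 − 0.094 = 0.07266.

0.073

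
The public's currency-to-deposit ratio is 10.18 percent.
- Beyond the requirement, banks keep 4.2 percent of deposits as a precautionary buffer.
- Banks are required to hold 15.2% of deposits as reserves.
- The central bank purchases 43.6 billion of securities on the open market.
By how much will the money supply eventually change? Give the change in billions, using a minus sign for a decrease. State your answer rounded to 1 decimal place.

162.4 billion

The money multiplier is m = (1 + c) / (rr + e + c) = (1 + 0.1018) / (0.152 + 0.042 + 0.1018) ≈ 3.7248.
The purchase adds 43.6 billion of base, so ΔM = m × ΔMB = 3.7248 × (+43.6) ≈ 162.4013 billion.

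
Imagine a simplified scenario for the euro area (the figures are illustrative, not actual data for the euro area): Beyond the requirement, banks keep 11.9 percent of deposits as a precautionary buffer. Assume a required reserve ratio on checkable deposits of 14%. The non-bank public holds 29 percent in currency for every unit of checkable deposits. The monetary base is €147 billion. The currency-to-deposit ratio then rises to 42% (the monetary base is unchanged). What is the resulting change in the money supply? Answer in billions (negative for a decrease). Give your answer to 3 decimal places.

Initially m₁ = (1 + 0.29) / (0.14 + 0.119 + 0.29) ≈ 2.3497268, so M₁ = 2.3497268 × 147 ≈ 345.4098 billion.
After the change m₂ = (1 + 0.42) / (0.14 + 0.119 + 0.42) ≈ 2.0913108, so M₂ = 2.0913108 × 147 ≈ 307.4227 billion.
ΔM = M₂ − M₁ = 307.4227 − 345.4098 = -37.9871 billion.

-37.987 billion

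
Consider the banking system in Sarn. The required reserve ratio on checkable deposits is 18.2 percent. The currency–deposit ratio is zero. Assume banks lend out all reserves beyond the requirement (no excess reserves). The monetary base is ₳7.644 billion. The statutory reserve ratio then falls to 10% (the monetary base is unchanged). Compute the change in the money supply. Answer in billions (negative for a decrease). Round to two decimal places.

Initially m₁ = 1 / (0.182) ≈ 5.4945, so M₁ = 5.4945 × 7.644 ≈ 42 billion.
After the change m₂ = 1 / (0.1) = 10, so M₂ = 10 × 7.644 = 76.44 billion.
ΔM = M₂ − M₁ = 76.44 − 42 = 34.44 billion.

₳34.44 billion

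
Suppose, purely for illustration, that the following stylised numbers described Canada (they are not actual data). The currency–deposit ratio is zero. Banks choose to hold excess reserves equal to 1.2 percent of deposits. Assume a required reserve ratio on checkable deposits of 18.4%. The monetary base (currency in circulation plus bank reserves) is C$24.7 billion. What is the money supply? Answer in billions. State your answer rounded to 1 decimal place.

C$126.0 billion

The money multiplier is m = 1 / (rr + e) = 1 / (0.184 + 0.012) ≈ 5.1020.
So M = m × MB = 5.1020 × 24.7 = 126.0194 billion.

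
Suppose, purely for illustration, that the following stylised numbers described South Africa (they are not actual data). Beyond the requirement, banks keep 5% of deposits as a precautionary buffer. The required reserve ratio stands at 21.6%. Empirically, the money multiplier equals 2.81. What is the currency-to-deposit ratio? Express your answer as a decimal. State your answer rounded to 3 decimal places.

0.140

Using m = 2.81. From m = (1 + c)/(c + rr + e), rearranging gives 1 + c = m·(c + rr + e), so c·(1 − m) = m·(rr + e) − 1.
Hence c = [m·(rr + e) − 1]/(1 − m) = [2.81 × (0.216 + 0.05) − 1] / (1 − 2.81) ≈ 0.139525.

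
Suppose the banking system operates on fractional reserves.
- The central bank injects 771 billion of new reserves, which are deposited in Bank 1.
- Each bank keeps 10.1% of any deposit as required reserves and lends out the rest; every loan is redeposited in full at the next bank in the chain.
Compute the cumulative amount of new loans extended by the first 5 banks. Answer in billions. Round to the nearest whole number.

2833 billion

Bank i lends (1 − rr)^i of the original deposit: Bank 1 lends 771·0.8990 = 693.1290, Bank 2 lends 771·0.8990² ≈ 623.1230, and so on.
Summing a geometric series: total = 771·[0.8990·(1 − 0.8990^5) / (1 − 0.8990)] ≈ 2832.7923 billion.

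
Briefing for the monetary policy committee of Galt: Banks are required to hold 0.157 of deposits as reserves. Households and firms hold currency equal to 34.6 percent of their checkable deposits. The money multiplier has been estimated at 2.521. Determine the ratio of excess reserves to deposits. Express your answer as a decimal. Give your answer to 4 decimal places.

Using m = 2.521. Since m = (1 + c)/(c + rr + e), the denominator satisfies c + rr + e = (1 + c)/m = (1 + 0.346) / 2.521 ≈ 0.533915.
With c = 0.346 and rr = 0.157, the ratio of excess reserves to deposits is 0.533915 − 0.346 − 0.157 = 0.030915.

0.0309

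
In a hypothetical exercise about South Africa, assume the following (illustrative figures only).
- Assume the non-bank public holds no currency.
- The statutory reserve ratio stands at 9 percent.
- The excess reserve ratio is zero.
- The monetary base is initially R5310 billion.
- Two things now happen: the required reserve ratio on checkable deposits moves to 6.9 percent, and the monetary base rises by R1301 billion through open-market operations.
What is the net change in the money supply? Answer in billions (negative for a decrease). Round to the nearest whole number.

R36812 billion

Before: m₁ = 1 / (0.09) ≈ 11.11111, MB₁ = 5310, so M₁ = 11.11111 × 5310 = 58999.9941 billion.
After: m₂ = 1 / (0.069) ≈ 14.49275, MB₂ = 5310 + 1301 = 6611, so M₂ = 14.49275 × 6611 ≈ 95811.5702 billion.
ΔM = M₂ − M₁ = 95811.5702 − 58999.9941 = 36811.5761 billion.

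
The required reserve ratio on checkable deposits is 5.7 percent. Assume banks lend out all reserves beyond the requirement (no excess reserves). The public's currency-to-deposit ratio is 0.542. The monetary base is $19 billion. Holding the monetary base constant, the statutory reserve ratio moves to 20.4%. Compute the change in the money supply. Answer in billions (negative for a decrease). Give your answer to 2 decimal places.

Initially m₁ = (1 + 0.542) / (0.057 + 0.542) ≈ 2.57429, so M₁ = 2.57429 × 19 ≈ 48.9115 billion.
After the change m₂ = (1 + 0.542) / (0.204 + 0.542) ≈ 2.06702, so M₂ = 2.06702 × 19 ≈ 39.2734 billion.
ΔM = M₂ − M₁ = 39.2734 − 48.9115 = -9.6381 billion.

-9.64 billion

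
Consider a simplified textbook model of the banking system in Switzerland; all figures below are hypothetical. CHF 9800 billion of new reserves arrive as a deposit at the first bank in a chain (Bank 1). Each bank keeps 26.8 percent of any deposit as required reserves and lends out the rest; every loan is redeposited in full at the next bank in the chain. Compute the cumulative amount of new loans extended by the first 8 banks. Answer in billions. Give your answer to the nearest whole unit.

CHF 24561 billion

Bank i lends (1 − rr)^i of the original deposit: Bank 1 lends 9800·0.7320 = 7173.6000, Bank 2 lends 9800·0.7320² = 5251.0752, and so on.
Summing a geometric series: total = 9800·[0.7320·(1 − 0.7320^8) / (1 − 0.7320)] ≈ 24560.7298 billion.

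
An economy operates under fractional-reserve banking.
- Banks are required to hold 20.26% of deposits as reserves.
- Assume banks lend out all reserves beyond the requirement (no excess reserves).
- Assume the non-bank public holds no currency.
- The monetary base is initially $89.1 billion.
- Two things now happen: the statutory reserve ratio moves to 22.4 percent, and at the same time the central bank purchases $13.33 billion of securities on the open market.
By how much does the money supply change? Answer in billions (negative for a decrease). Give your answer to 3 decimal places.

Before: m₁ = 1 / (0.2026) ≈ 4.9358342, MB₁ = 89.1, so M₁ = 4.9358342 × 89.1 ≈ 439.7828 billion.
After: m₂ = 1 / (0.224) ≈ 4.4642857, MB₂ = 89.1 + 13.33 = 102.43, so M₂ = 4.4642857 × 102.43 ≈ 457.2768 billion.
ΔM = M₂ − M₁ = 457.2768 − 439.7828 = 17.494 billion.

$17.494 billion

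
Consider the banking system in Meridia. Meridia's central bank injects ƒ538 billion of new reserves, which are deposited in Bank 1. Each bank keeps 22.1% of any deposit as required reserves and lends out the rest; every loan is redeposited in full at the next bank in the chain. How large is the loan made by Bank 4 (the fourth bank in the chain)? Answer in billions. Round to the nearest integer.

Each bank lends a fraction (1 − rr) = 0.7790 of the deposit it receives, so Bank 4 receives 538·0.7790^3 and lends 538·0.7790^4 ≈ 198.1217 billion.

ƒ198 billion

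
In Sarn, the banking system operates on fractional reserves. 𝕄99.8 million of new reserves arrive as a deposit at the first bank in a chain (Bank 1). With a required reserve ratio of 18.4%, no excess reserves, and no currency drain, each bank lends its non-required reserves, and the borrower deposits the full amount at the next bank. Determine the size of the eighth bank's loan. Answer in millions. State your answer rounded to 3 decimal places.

Each bank lends a fraction (1 − rr) = 0.8160 of the deposit it receives, so Bank 8 receives 99.8·0.8160^7 and lends 99.8·0.8160^8 ≈ 19.6179 million.

𝕄19.618 million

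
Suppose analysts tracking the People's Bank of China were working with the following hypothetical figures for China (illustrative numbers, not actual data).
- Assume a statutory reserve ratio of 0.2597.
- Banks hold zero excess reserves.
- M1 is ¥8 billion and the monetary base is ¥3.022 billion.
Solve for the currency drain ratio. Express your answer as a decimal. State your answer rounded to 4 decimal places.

0.1897

Using m = M/MB = 8/3.022 ≈ 2.647253. From m = (1 + c)/(c + rr + e), rearranging gives 1 + c = m·(c + rr + e), so c·(1 − m) = m·(rr + e) − 1.
Hence c = [m·(rr + e) − 1]/(1 − m) = [2.647253 × (0.2597 + 0) − 1] / (1 − 2.647253) ≈ 0.189715.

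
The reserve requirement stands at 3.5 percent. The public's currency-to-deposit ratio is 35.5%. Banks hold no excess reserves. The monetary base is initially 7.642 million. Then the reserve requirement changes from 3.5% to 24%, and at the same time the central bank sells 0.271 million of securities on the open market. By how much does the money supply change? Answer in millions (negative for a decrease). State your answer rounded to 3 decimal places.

Before: m₁ = (1 + 0.355) / (0.035 + 0.355) ≈ 3.47436, MB₁ = 7.642, so M₁ = 3.47436 × 7.642 ≈ 26.5511 million.
After: m₂ = (1 + 0.355) / (0.24 + 0.355) ≈ 2.27731, MB₂ = 7.642 − 0.271 = 7.371, so M₂ = 2.27731 × 7.371 ≈ 16.7861 million.
ΔM = M₂ − M₁ = 16.7861 − 26.5511 = -9.765 million.

-9.765 million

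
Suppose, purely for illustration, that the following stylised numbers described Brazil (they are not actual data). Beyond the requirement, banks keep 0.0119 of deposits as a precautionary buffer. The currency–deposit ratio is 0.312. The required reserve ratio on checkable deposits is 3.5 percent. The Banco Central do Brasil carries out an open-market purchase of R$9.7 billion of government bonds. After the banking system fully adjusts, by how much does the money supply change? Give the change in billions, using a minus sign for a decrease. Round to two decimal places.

R$35.46 billion

The money multiplier is m = (1 + c) / (rr + e + c) = (1 + 0.312) / (0.035 + 0.0119 + 0.312) ≈ 3.6556.
The purchase adds 9.7 billion of base, so ΔM = m × ΔMB = 3.6556 × (+9.7) ≈ 35.4593 billion.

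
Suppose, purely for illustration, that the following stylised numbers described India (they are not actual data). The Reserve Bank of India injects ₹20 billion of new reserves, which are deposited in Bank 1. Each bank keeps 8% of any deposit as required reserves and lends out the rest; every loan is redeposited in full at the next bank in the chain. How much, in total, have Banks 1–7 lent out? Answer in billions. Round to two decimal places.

₹101.70 billion

Bank i lends (1 − rr)^i of the original deposit: Bank 1 lends 20·0.9200 = 18.4000, Bank 2 lends 20·0.9200² = 16.9280, and so on.
Summing a geometric series: total = 20·[0.9200·(1 − 0.9200^7) / (1 − 0.9200)] ≈ 101.6953 billion.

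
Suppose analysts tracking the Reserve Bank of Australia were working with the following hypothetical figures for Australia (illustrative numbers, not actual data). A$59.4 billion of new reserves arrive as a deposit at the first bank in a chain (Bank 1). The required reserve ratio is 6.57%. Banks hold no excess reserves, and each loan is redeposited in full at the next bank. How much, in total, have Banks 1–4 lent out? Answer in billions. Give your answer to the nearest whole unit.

Bank i lends (1 − rr)^i of the original deposit: Bank 1 lends 59.4·0.9343 ≈ 55.4974, Bank 2 lends 59.4·0.9343² ≈ 51.8512, and so on.
Summing a geometric series: total = 59.4·[0.9343·(1 − 0.9343^4) / (1 − 0.9343)] ≈ 201.0551 billion.

A$201 billion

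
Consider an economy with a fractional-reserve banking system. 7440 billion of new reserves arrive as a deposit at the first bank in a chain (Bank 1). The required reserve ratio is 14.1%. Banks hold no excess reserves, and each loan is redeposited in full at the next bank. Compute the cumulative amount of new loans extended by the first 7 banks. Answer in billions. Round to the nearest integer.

Bank i lends (1 − rr)^i of the original deposit: Bank 1 lends 7440·0.8590 = 6390.9600, Bank 2 lends 7440·0.8590² ≈ 5489.8346, and so on.
Summing a geometric series: total = 7440·[0.8590·(1 − 0.8590^7) / (1 − 0.8590)] ≈ 29683.7107 billion.

29684 billion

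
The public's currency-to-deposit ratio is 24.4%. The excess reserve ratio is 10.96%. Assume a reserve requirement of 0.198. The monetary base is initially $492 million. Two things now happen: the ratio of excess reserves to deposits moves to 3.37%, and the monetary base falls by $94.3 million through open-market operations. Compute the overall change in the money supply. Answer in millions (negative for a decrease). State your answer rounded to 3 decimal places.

Before: m₁ = (1 + 0.244) / (0.198 + 0.1096 + 0.244) ≈ 2.2552574, MB₁ = 492, so M₁ = 2.2552574 × 492 ≈ 1109.5866 million.
After: m₂ = (1 + 0.244) / (0.198 + 0.0337 + 0.244) ≈ 2.6150935, MB₂ = 492 − 94.3 = 397.7, so M₂ = 2.6150935 × 397.7 ≈ 1040.0227 million.
ΔM = M₂ − M₁ = 1040.0227 − 1109.5866 = -69.5639 million.

-69.564 million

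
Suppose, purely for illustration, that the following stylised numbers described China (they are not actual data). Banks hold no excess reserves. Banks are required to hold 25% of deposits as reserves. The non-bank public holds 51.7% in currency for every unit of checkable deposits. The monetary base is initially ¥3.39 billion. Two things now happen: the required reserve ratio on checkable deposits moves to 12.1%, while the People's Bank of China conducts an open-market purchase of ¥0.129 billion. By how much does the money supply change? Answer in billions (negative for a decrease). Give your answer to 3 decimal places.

¥1.662 billion

Before: m₁ = (1 + 0.517) / (0.25 + 0.517) ≈ 1.97784, MB₁ = 3.39, so M₁ = 1.97784 × 3.39 ≈ 6.7049 billion.
After: m₂ = (1 + 0.517) / (0.121 + 0.517) ≈ 2.37774, MB₂ = 3.39 + 0.129 = 3.519, so M₂ = 2.37774 × 3.519 ≈ 8.3673 billion.
ΔM = M₂ − M₁ = 8.3673 − 6.7049 = 1.6624 billion.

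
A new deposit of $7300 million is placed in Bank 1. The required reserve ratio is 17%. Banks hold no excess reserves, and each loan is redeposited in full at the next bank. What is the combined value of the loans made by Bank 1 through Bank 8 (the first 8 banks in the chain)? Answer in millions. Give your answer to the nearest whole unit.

Bank i lends (1 − rr)^i of the original deposit: Bank 1 lends 7300·0.8300 = 6059.0000, Bank 2 lends 7300·0.8300² = 5028.9700, and so on.
Summing a geometric series: total = 7300·[0.8300·(1 − 0.8300^8) / (1 − 0.8300)] ≈ 27613.7420 million.

$27614 million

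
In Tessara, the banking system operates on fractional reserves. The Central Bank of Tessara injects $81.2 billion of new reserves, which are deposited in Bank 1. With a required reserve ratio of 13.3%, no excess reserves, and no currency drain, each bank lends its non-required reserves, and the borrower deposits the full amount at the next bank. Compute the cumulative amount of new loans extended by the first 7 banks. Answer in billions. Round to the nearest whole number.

Bank i lends (1 − rr)^i of the original deposit: Bank 1 lends 81.2·0.8670 = 70.4004, Bank 2 lends 81.2·0.8670² ≈ 61.0371, and so on.
Summing a geometric series: total = 81.2·[0.8670·(1 − 0.8670^7) / (1 − 0.8670)] ≈ 334.4060 billion.

$334 billion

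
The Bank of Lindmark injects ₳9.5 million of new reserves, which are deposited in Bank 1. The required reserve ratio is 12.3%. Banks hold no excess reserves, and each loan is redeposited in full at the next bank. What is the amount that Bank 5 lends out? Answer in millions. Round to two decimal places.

Each bank lends a fraction (1 − rr) = 0.8770 of the deposit it receives, so Bank 5 receives 9.5·0.8770^4 and lends 9.5·0.8770^5 ≈ 4.9286 million.

₳4.93 million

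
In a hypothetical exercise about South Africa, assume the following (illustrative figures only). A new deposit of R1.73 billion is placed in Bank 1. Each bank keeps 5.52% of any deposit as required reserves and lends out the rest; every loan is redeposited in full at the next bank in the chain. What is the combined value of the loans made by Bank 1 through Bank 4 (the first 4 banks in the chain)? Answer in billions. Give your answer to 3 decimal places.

R6.016 billion

Bank i lends (1 − rr)^i of the original deposit: Bank 1 lends 1.73·0.9448 ≈ 1.6345, Bank 2 lends 1.73·0.9448² ≈ 1.5443, and so on.
Summing a geometric series: total = 1.73·[0.9448·(1 − 0.9448^4) / (1 − 0.9448)] ≈ 6.0163 billion.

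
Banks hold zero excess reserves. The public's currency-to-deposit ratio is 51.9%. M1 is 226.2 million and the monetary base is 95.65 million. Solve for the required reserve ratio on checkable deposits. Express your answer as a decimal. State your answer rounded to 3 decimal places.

0.123

Using m = M/MB = 226.2/95.65 ≈ 2.364872. Since m = (1 + c)/(c + rr + e), the denominator satisfies c + rr + e = (1 + c)/m = (1 + 0.519) / 2.364872 ≈ 0.642318.
With c = 0.519 and e = 0, the required reserve ratio on checkable deposits is 0.642318 − 0.519 − 0 = 0.123318.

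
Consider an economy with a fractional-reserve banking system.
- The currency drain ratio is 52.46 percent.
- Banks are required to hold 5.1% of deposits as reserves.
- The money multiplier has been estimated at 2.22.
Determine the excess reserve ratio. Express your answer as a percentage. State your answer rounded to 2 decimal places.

Using m = 2.22. Since m = (1 + c)/(c + rr + e), the denominator satisfies c + rr + e = (1 + c)/m = (1 + 0.5246) / 2.22 ≈ 0.686757.
With c = 0.5246 and rr = 0.051, the excess reserve ratio is 0.686757 − 0.5246 − 0.051 = 0.111157.

11.12%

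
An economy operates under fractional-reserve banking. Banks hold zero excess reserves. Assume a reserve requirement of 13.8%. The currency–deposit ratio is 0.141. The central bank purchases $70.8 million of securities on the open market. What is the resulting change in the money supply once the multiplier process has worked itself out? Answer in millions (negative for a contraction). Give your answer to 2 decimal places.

The money multiplier is m = (1 + c) / (rr + c) = (1 + 0.141) / (0.138 + 0.141) ≈ 4.08961.
The purchase adds 70.8 million of base, so ΔM = m × ΔMB = 4.08961 × (+70.8) ≈ 289.5444 million.

$289.54 million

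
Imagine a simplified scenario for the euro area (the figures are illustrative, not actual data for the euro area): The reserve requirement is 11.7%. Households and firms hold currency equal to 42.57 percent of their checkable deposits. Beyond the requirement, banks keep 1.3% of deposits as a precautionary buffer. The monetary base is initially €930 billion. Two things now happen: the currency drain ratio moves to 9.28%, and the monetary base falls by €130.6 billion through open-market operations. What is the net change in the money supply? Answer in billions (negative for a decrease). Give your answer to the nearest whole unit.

Before: m₁ = (1 + 0.4257) / (0.117 + 0.013 + 0.4257) ≈ 2.5656, MB₁ = 930, so M₁ = 2.5656 × 930 = 2386.008 billion.
After: m₂ = (1 + 0.0928) / (0.117 + 0.013 + 0.0928) ≈ 4.9048, MB₂ = 930 − 130.6 = 799.4, so M₂ = 4.9048 × 799.4 ≈ 3920.8971 billion.
ΔM = M₂ − M₁ = 3920.8971 − 2386.008 = 1534.8891 billion.

€1535 billion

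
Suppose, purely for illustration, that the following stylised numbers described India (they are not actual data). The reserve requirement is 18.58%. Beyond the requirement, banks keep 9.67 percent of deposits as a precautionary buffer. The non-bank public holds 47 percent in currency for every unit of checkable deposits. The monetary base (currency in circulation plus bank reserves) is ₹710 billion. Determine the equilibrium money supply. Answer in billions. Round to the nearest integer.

The money multiplier is m = (1 + c) / (rr + e + c) = (1 + 0.47) / (0.1858 + 0.0967 + 0.47) ≈ 1.9535.
So M = m × MB = 1.9535 × 710 = 1386.985 billion.

₹1387 billion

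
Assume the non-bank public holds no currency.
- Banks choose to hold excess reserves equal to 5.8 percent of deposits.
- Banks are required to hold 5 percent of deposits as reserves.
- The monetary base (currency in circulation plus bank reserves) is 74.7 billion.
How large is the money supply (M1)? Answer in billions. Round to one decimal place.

691.7 billion

The money multiplier is m = 1 / (rr + e) = 1 / (0.05 + 0.058) ≈ 9.2593.
So M = m × MB = 9.2593 × 74.7 ≈ 691.6697 billion.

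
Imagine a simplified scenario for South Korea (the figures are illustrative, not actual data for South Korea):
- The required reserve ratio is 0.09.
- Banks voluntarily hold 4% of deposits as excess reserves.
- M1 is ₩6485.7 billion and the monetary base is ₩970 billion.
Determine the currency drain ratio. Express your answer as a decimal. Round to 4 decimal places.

0.0230

Using m = M/MB = 6485.7/970 ≈ 6.686289. From m = (1 + c)/(c + rr + e), rearranging gives 1 + c = m·(c + rr + e), so c·(1 − m) = m·(rr + e) − 1.
Hence c = [m·(rr + e) − 1]/(1 − m) = [6.686289 × (0.09 + 0.04) − 1] / (1 − 6.686289) ≈ 0.023000.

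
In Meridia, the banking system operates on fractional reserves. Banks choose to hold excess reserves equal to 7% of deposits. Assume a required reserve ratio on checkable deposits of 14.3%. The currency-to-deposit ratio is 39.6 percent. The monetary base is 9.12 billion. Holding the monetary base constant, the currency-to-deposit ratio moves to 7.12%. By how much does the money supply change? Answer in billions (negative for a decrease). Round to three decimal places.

13.469 billion

Initially m₁ = (1 + 0.396) / (0.143 + 0.07 + 0.396) ≈ 2.29228, so M₁ = 2.29228 × 9.12 ≈ 20.9056 billion.
After the change m₂ = (1 + 0.0712) / (0.143 + 0.07 + 0.0712) ≈ 3.76918, so M₂ = 3.76918 × 9.12 ≈ 34.3749 billion.
ΔM = M₂ − M₁ = 34.3749 − 20.9056 = 13.4693 billion.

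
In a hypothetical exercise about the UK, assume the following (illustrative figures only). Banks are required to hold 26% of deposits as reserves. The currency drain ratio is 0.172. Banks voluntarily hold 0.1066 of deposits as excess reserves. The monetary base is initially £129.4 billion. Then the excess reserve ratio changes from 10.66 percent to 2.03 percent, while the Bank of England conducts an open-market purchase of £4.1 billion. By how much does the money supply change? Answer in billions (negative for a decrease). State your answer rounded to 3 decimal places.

£64.349 billion

Before: m₁ = (1 + 0.172) / (0.26 + 0.1066 + 0.172) ≈ 2.1760119, MB₁ = 129.4, so M₁ = 2.1760119 × 129.4 ≈ 281.5759 billion.
After: m₂ = (1 + 0.172) / (0.26 + 0.0203 + 0.172) ≈ 2.5912005, MB₂ = 129.4 + 4.1 = 133.5, so M₂ = 2.5912005 × 133.5 ≈ 345.9253 billion.
ΔM = M₂ − M₁ = 345.9253 − 281.5759 = 64.3494 billion.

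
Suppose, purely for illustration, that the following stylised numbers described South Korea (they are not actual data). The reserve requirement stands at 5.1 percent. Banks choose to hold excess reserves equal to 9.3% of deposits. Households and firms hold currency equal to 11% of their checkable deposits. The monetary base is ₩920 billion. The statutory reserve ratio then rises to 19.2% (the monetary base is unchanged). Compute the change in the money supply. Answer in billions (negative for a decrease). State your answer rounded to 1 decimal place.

-1435.2 billion

Initially m₁ = (1 + 0.11) / (0.051 + 0.093 + 0.11) ≈ 4.37008, so M₁ = 4.37008 × 920 = 4020.4736 billion.
After the change m₂ = (1 + 0.11) / (0.192 + 0.093 + 0.11) ≈ 2.81013, so M₂ = 2.81013 × 920 = 2585.3196 billion.
ΔM = M₂ − M₁ = 2585.3196 − 4020.4736 = -1435.154 billion.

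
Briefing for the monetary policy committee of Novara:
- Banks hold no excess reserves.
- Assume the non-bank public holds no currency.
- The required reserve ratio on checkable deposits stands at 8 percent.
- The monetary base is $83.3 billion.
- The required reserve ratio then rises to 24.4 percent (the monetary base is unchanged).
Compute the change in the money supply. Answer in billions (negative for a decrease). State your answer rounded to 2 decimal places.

Initially m₁ = 1 / (0.08) = 12.5, so M₁ = 12.5 × 83.3 = 1041.25 billion.
After the change m₂ = 1 / (0.244) ≈ 4.09836, so M₂ = 4.09836 × 83.3 ≈ 341.3934 billion.
ΔM = M₂ − M₁ = 341.3934 − 1041.25 = -699.8566 billion.

-699.86 billion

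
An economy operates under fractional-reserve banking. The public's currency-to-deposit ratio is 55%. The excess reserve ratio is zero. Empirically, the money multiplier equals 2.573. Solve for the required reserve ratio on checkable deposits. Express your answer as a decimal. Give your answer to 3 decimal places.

Using m = 2.573. Since m = (1 + c)/(c + rr + e), the denominator satisfies c + rr + e = (1 + c)/m = (1 + 0.55) / 2.573 ≈ 0.602410.
With c = 0.55 and e = 0, the required reserve ratio on checkable deposits is 0.602410 − 0.55 − 0 = 0.05241.

0.052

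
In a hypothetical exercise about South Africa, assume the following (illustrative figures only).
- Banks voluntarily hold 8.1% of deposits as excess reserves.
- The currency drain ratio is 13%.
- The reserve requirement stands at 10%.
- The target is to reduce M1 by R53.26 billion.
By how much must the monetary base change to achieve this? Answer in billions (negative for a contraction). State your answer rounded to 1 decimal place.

-14.7 billion

The money multiplier is m = (1 + c) / (rr + e + c) = (1 + 0.13) / (0.1 + 0.081 + 0.13) ≈ 3.6334.
ΔMB = ΔM / m = (−53.26) / 3.6334 ≈ -14.6584 billion.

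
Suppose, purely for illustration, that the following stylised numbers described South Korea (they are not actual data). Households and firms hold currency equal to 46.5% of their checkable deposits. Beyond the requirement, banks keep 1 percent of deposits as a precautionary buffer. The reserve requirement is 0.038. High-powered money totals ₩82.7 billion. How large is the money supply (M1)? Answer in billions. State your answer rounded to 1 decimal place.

The money multiplier is m = (1 + c) / (rr + e + c) = (1 + 0.465) / (0.038 + 0.01 + 0.465) ≈ 2.8558.
So M = m × MB = 2.8558 × 82.7 ≈ 236.1747 billion.

₩236.2 billion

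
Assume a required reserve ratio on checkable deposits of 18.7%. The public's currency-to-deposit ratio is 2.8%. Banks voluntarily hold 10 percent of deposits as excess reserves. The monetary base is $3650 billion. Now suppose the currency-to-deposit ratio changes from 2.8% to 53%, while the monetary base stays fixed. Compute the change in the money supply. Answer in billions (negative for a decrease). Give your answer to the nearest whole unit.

Initially m₁ = (1 + 0.028) / (0.187 + 0.1 + 0.028) ≈ 3.26349, so M₁ = 3.26349 × 3650 = 11911.7385 billion.
After the change m₂ = (1 + 0.53) / (0.187 + 0.1 + 0.53) ≈ 1.87271, so M₂ = 1.87271 × 3650 = 6835.3915 billion.
ΔM = M₂ − M₁ = 6835.3915 − 11911.7385 = -5076.347 billion.

-5076 billion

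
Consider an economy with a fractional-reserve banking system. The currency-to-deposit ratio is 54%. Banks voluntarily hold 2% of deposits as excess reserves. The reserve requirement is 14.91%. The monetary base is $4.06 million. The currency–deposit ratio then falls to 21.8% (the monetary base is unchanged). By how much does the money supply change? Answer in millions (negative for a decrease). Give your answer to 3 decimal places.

$3.957 million

Initially m₁ = (1 + 0.54) / (0.1491 + 0.02 + 0.54) ≈ 2.17177, so M₁ = 2.17177 × 4.06 ≈ 8.8174 million.
After the change m₂ = (1 + 0.218) / (0.1491 + 0.02 + 0.218) ≈ 3.14647, so M₂ = 3.14647 × 4.06 ≈ 12.7747 million.
ΔM = M₂ − M₁ = 12.7747 − 8.8174 = 3.9573 million.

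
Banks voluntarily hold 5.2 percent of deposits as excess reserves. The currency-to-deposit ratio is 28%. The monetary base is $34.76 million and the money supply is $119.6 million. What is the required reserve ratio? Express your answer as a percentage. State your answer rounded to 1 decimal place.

4.0%

Using m = M/MB = 119.6/34.76 ≈ 3.440736. Since m = (1 + c)/(c + rr + e), the denominator satisfies c + rr + e = (1 + c)/m = (1 + 0.28) / 3.440736 ≈ 0.372013.
With c = 0.28 and e = 0.052, the required reserve ratio is 0.372013 − 0.28 − 0.052 = 0.040013.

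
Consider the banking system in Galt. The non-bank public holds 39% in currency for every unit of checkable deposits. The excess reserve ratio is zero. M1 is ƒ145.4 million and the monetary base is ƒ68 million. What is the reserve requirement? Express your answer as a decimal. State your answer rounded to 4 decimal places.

0.2601

Using m = M/MB = 145.4/68 ≈ 2.138235. Since m = (1 + c)/(c + rr + e), the denominator satisfies c + rr + e = (1 + c)/m = (1 + 0.39) / 2.138235 ≈ 0.650069.
With c = 0.39 and e = 0, the reserve requirement is 0.650069 − 0.39 − 0 = 0.260069.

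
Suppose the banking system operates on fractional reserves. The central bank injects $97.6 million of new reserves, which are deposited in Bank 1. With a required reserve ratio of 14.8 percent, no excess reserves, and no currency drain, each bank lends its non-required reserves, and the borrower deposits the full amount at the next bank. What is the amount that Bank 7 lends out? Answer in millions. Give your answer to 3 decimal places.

Each bank lends a fraction (1 − rr) = 0.8520 of the deposit it receives, so Bank 7 receives 97.6·0.8520^6 and lends 97.6·0.8520^7 ≈ 31.8073 million.

$31.807 million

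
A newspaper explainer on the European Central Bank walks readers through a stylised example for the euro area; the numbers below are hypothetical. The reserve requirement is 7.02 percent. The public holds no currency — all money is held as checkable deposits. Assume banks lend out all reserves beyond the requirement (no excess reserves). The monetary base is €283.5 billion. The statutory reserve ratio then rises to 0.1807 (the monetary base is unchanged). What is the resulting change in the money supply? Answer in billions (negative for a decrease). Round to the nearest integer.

Initially m₁ = 1 / (0.0702) ≈ 14.2450, so M₁ = 14.2450 × 283.5 = 4038.4575 billion.
After the change m₂ = 1 / (0.1807) ≈ 5.5340, so M₂ = 5.5340 × 283.5 = 1568.889 billion.
ΔM = M₂ − M₁ = 1568.889 − 4038.4575 = -2469.5685 billion.

-2470 billion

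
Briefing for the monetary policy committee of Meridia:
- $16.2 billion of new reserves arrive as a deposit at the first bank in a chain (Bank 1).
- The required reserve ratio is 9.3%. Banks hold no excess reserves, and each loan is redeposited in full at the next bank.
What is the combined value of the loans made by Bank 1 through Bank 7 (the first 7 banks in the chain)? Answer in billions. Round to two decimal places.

Bank i lends (1 − rr)^i of the original deposit: Bank 1 lends 16.2·0.9070 = 14.6934, Bank 2 lends 16.2·0.9070² ≈ 13.3269, and so on.
Summing a geometric series: total = 16.2·[0.9070·(1 − 0.9070^7) / (1 − 0.9070)] ≈ 78.2142 billion.

$78.21 billion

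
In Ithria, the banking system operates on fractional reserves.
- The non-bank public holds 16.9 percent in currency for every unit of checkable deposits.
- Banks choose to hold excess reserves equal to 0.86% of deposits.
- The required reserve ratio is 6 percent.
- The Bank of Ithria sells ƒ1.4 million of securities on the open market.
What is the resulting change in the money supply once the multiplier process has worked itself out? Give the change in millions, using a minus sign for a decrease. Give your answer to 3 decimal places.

The money multiplier is m = (1 + c) / (rr + e + c) = (1 + 0.169) / (0.06 + 0.0086 + 0.169) ≈ 4.92003.
The sale removes 1.4 million of base, so ΔM = m × ΔMB = 4.92003 × (−1.4) ≈ -6.888 million.

-6.888 million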